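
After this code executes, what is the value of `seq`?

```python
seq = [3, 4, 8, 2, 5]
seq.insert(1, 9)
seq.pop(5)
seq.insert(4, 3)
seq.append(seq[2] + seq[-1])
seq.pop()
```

insert 9 at 1 → [3, 9, 4, 8, 2, 5]
pop(5) removes 5 → [3, 9, 4, 8, 2]
insert 3 at 4 → [3, 9, 4, 8, 3, 2]
append seq[2]+seq[-1] = 4+2 = 6 → [3, 9, 4, 8, 3, 2, 6]
pop() removes 6 → [3, 9, 4, 8, 3, 2]

[3, 9, 4, 8, 3, 2]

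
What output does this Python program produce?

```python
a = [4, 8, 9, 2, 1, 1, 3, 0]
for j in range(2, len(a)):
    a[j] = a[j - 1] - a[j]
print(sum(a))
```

-17

j=2: a[2] = 8-9 = -1 → [4, 8, -1, 2, 1, 1, 3, 0]
j=3: a[3] = (-1)-2 = -3 → [4, 8, -1, -3, 1, 1, 3, 0]
j=4: a[4] = (-3)-1 = -4 → [4, 8, -1, -3, -4, 1, 3, 0]
j=5: a[5] = (-4)-1 = -5 → [4, 8, -1, -3, -4, -5, 3, 0]
j=6: a[6] = (-5)-3 = -8 → [4, 8, -1, -3, -4, -5, -8, 0]
j=7: a[7] = (-8)-0 = -8 → [4, 8, -1, -3, -4, -5, -8, -8]
sum = -17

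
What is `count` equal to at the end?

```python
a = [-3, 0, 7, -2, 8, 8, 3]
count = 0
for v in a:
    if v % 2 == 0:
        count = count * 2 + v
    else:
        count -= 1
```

-9

v=-3: not even, count = 0-1 = -1
v=0: even, count = (-1)*2+0 = -2
v=7: not even, count = (-2)-1 = -3
v=-2: even, count = (-3)*2+(-2) = -8
v=8: even, count = (-8)*2+8 = -8
v=8: even, count = (-8)*2+8 = -8
v=3: not even, count = (-8)-1 = -9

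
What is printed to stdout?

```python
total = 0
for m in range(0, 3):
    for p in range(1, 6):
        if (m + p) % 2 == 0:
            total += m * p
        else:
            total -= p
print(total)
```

m=0,p=1: odd sum, total = 0-1 = -1
m=0,p=2: even sum, total = (-1)+0 = -1
m=0,p=3: odd sum, total = (-1)-3 = -4
m=0,p=4: even sum, total = (-4)+0 = -4
m=0,p=5: odd sum, total = (-4)-5 = -9
m=1,p=1: even sum, total = (-9)+1 = -8
m=1,p=2: odd sum, total = (-8)-2 = -10
m=1,p=3: even sum, total = (-10)+3 = -7
m=1,p=4: odd sum, total = (-7)-4 = -11
m=1,p=5: even sum, total = (-11)+5 = -6
m=2,p=1: odd sum, total = (-6)-1 = -7
m=2,p=2: even sum, total = (-7)+4 = -3
m=2,p=3: odd sum, total = (-3)-3 = -6
m=2,p=4: even sum, total = (-6)+8 = 2
m=2,p=5: odd sum, total = 2-5 = -3

-3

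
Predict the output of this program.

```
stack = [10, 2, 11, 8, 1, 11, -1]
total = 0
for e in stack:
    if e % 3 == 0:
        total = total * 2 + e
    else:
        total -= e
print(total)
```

-42

e=10: not %3==0, total = 0-10 = -10
e=2: not %3==0, total = (-10)-2 = -12
e=11: not %3==0, total = (-12)-11 = -23
e=8: not %3==0, total = (-23)-8 = -31
e=1: not %3==0, total = (-31)-1 = -32
e=11: not %3==0, total = (-32)-11 = -43
e=-1: not %3==0, total = (-43)-(-1) = -42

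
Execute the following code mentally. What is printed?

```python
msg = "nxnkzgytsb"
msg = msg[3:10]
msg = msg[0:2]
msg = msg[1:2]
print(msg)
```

slice [3:10] → 'kzgytsb'
slice [0:2] → 'kz'
slice [1:2] → 'z'

z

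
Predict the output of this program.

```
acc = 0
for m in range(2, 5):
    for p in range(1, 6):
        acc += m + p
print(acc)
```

90

m=2,p=1: acc = 0+3 = 3
m=2,p=2: acc = 3+4 = 7
m=2,p=3: acc = 7+5 = 12
m=2,p=4: acc = 12+6 = 18
m=2,p=5: acc = 18+7 = 25
m=3,p=1: acc = 25+4 = 29
m=3,p=2: acc = 29+5 = 34
m=3,p=3: acc = 34+6 = 40
m=3,p=4: acc = 40+7 = 47
m=3,p=5: acc = 47+8 = 55
m=4,p=1: acc = 55+5 = 60
m=4,p=2: acc = 60+6 = 66
m=4,p=3: acc = 66+7 = 73
m=4,p=4: acc = 73+8 = 81
m=4,p=5: acc = 81+9 = 90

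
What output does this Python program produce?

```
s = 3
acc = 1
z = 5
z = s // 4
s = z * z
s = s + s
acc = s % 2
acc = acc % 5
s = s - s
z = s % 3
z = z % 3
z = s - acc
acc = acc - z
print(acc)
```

z = 3//4 = 0
s = 0*0 = 0
s = 0+0 = 0
acc = 0%2 = 0
acc = 0%5 = 0
s = 0-0 = 0
z = 0%3 = 0
z = 0%3 = 0
z = 0-0 = 0
acc = 0-0 = 0

0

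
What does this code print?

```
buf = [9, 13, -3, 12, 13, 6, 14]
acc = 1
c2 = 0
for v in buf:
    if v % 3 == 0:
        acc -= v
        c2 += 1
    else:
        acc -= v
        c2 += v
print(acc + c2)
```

-19

v=9: %3==0, acc = 1-9 = -8; c2=1
v=13: not %3==0, acc = (-8)-13 = -21; c2=14
v=-3: %3==0, acc = (-21)-(-3) = -18; c2=15
v=12: %3==0, acc = (-18)-12 = -30; c2=16
v=13: not %3==0, acc = (-30)-13 = -43; c2=29
v=6: %3==0, acc = (-43)-6 = -49; c2=30
v=14: not %3==0, acc = (-49)-14 = -63; c2=44
acc+c2 = (-63)+44 = -19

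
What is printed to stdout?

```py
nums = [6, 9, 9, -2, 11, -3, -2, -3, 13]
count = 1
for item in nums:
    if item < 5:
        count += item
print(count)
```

item=6: not <5
item=9: not <5
item=9: not <5
item=-2: <5, count = 1+(-2) = -1
item=11: not <5
item=-3: <5, count = (-1)+(-3) = -4
item=-2: <5, count = (-4)+(-2) = -6
item=-3: <5, count = (-6)+(-3) = -9
item=13: not <5

-9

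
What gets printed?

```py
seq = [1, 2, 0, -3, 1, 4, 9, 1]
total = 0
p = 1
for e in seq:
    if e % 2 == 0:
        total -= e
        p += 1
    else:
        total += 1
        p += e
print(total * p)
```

e=1: not even, total = 0+1 = 1; p=2
e=2: even, total = 1-2 = -1; p=3
e=0: even, total = (-1)-0 = -1; p=4
e=-3: not even, total = (-1)+1 = 0; p=1
e=1: not even, total = 0+1 = 1; p=2
e=4: even, total = 1-4 = -3; p=3
e=9: not even, total = (-3)+1 = -2; p=12
e=1: not even, total = (-2)+1 = -1; p=13
total*p = (-1)*13 = -13

-13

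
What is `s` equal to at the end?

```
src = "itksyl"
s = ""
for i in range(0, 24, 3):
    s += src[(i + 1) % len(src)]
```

'tytytyty'

i=0: add src[1]='t' → 't'
i=3: add src[4]='y' → 'ty'
i=6: add src[1]='t' → 'tyt'
i=9: add src[4]='y' → 'tyty'
i=12: add src[1]='t' → 'tytyt'
i=15: add src[4]='y' → 'tytyty'
i=18: add src[1]='t' → 'tytytyt'
i=21: add src[4]='y' → 'tytytyty'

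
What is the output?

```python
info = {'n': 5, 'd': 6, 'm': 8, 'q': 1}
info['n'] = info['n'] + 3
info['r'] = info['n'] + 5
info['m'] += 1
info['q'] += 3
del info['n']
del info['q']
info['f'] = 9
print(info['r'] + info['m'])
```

22

info['n'] = info['n']+3 = 8 → {'n': 8, 'd': 6, 'm': 8, 'q': 1}
info['r'] = info['n']+5 = 13 → {'n': 8, 'd': 6, 'm': 8, 'q': 1, 'r': 13}
info['m'] = 8+1 = 9 → {'n': 8, 'd': 6, 'm': 9, 'q': 1, 'r': 13}
info['q'] = 1+3 = 4 → {'n': 8, 'd': 6, 'm': 9, 'q': 4, 'r': 13}
del 'n' → {'d': 6, 'm': 9, 'q': 4, 'r': 13}
del 'q' → {'d': 6, 'm': 9, 'r': 13}
info['f'] = 9 → {'d': 6, 'm': 9, 'r': 13, 'f': 9}
info['r']+info['m'] = 13+9 = 22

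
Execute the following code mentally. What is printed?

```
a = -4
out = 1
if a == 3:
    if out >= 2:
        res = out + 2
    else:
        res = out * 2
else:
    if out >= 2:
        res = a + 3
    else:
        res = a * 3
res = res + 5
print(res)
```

-7

a=-4, out=1
a == 3 is False; out >= 2 is False
→ res = a * 3 = -12
res = (-12)+5 = -7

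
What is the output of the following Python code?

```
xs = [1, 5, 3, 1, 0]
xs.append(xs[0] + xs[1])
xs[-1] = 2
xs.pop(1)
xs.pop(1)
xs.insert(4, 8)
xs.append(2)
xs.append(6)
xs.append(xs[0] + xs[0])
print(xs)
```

[1, 1, 0, 2, 8, 2, 6, 2]

append xs[0]+xs[1] = 1+5 = 6 → [1, 5, 3, 1, 0, 6]
xs[-1] = 2 → [1, 5, 3, 1, 0, 2]
pop(1) removes 5 → [1, 3, 1, 0, 2]
pop(1) removes 3 → [1, 1, 0, 2]
insert 8 at 4 → [1, 1, 0, 2, 8]
append 2 → [1, 1, 0, 2, 8, 2]
append 6 → [1, 1, 0, 2, 8, 2, 6]
append xs[0]+xs[0] = 1+1 = 2 → [1, 1, 0, 2, 8, 2, 6, 2]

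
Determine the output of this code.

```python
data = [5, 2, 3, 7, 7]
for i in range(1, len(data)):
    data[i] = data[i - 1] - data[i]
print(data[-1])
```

-14

i=1: data[1] = 5-2 = 3 → [5, 3, 3, 7, 7]
i=2: data[2] = 3-3 = 0 → [5, 3, 0, 7, 7]
i=3: data[3] = 0-7 = -7 → [5, 3, 0, -7, 7]
i=4: data[4] = (-7)-7 = -14 → [5, 3, 0, -7, -14]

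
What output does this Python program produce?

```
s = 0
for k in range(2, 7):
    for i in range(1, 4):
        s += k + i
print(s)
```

k=2,i=1: s = 0+3 = 3
k=2,i=2: s = 3+4 = 7
k=2,i=3: s = 7+5 = 12
k=3,i=1: s = 12+4 = 16
k=3,i=2: s = 16+5 = 21
k=3,i=3: s = 21+6 = 27
k=4,i=1: s = 27+5 = 32
k=4,i=2: s = 32+6 = 38
k=4,i=3: s = 38+7 = 45
k=5,i=1: s = 45+6 = 51
k=5,i=2: s = 51+7 = 58
k=5,i=3: s = 58+8 = 66
k=6,i=1: s = 66+7 = 73
k=6,i=2: s = 73+8 = 81
k=6,i=3: s = 81+9 = 90

90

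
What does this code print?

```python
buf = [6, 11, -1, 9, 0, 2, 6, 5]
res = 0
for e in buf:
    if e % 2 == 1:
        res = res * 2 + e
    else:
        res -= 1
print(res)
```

85

e=6: not odd, res = 0-1 = -1
e=11: odd, res = (-1)*2+11 = 9
e=-1: odd, res = 9*2+(-1) = 17
e=9: odd, res = 17*2+9 = 43
e=0: not odd, res = 43-1 = 42
e=2: not odd, res = 42-1 = 41
e=6: not odd, res = 41-1 = 40
e=5: odd, res = 40*2+5 = 85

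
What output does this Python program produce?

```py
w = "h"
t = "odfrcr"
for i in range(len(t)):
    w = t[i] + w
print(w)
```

rcrfdoh

i=0: prepend 'o' → 'oh'
i=1: prepend 'd' → 'doh'
i=2: prepend 'f' → 'fdoh'
i=3: prepend 'r' → 'rfdoh'
i=4: prepend 'c' → 'crfdoh'
i=5: prepend 'r' → 'rcrfdoh'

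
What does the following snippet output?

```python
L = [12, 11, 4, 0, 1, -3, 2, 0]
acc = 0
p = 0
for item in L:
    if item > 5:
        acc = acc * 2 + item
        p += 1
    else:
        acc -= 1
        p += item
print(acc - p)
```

item=12: >5, acc = 0*2+12 = 12; p=1
item=11: >5, acc = 12*2+11 = 35; p=2
item=4: not >5, acc = 35-1 = 34; p=6
item=0: not >5, acc = 34-1 = 33; p=6
item=1: not >5, acc = 33-1 = 32; p=7
item=-3: not >5, acc = 32-1 = 31; p=4
item=2: not >5, acc = 31-1 = 30; p=6
item=0: not >5, acc = 30-1 = 29; p=6
acc-p = 29-6 = 23

23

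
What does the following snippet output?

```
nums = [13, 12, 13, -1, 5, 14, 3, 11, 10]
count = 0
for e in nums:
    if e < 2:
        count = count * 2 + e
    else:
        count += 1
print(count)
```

e=13: not <2, count = 0+1 = 1
e=12: not <2, count = 1+1 = 2
e=13: not <2, count = 2+1 = 3
e=-1: <2, count = 3*2+(-1) = 5
e=5: not <2, count = 5+1 = 6
e=14: not <2, count = 6+1 = 7
e=3: not <2, count = 7+1 = 8
e=11: not <2, count = 8+1 = 9
e=10: not <2, count = 9+1 = 10

10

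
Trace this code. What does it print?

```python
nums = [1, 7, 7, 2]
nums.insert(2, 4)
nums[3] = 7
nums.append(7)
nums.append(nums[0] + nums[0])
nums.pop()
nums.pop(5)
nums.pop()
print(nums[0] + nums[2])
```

5

insert 4 at 2 → [1, 7, 4, 7, 2]
nums[3] = 7 → [1, 7, 4, 7, 2]
append 7 → [1, 7, 4, 7, 2, 7]
append nums[0]+nums[0] = 1+1 = 2 → [1, 7, 4, 7, 2, 7, 2]
pop() removes 2 → [1, 7, 4, 7, 2, 7]
pop(5) removes 7 → [1, 7, 4, 7, 2]
pop() removes 2 → [1, 7, 4, 7]
nums[0]+nums[2] = 1+4 = 5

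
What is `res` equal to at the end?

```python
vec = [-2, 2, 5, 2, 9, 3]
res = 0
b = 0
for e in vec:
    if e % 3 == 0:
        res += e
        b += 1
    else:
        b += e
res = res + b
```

e=-2: not %3==0; b=-2
e=2: not %3==0; b=0
e=5: not %3==0; b=5
e=2: not %3==0; b=7
e=9: %3==0, res = 0+9 = 9; b=8
e=3: %3==0, res = 9+3 = 12; b=9
res+b = 12+9 = 21

21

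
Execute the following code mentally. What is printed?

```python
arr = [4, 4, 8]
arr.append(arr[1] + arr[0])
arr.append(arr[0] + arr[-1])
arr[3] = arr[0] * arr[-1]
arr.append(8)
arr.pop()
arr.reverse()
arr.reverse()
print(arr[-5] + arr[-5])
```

append arr[1]+arr[0] = 4+4 = 8 → [4, 4, 8, 8]
append arr[0]+arr[-1] = 4+8 = 12 → [4, 4, 8, 8, 12]
arr[3] = arr[0]*arr[-1] = 4*12 = 48 → [4, 4, 8, 48, 12]
append 8 → [4, 4, 8, 48, 12, 8]
pop() removes 8 → [4, 4, 8, 48, 12]
reverse → [12, 48, 8, 4, 4]
reverse → [4, 4, 8, 48, 12]
arr[-5]+arr[-5] = 4+4 = 8

8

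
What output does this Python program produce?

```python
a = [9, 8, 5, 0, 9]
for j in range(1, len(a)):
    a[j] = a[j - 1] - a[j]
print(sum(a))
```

-11

j=1: a[1] = 9-8 = 1 → [9, 1, 5, 0, 9]
j=2: a[2] = 1-5 = -4 → [9, 1, -4, 0, 9]
j=3: a[3] = (-4)-0 = -4 → [9, 1, -4, -4, 9]
j=4: a[4] = (-4)-9 = -13 → [9, 1, -4, -4, -13]
sum = -11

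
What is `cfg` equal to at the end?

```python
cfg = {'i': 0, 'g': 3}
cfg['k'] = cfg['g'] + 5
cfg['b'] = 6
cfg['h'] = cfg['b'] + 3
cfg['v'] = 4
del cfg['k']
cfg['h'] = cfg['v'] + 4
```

cfg['k'] = cfg['g']+5 = 8 → {'i': 0, 'g': 3, 'k': 8}
cfg['b'] = 6 → {'i': 0, 'g': 3, 'k': 8, 'b': 6}
cfg['h'] = cfg['b']+3 = 9 → {'i': 0, 'g': 3, 'k': 8, 'b': 6, 'h': 9}
cfg['v'] = 4 → {'i': 0, 'g': 3, 'k': 8, 'b': 6, 'h': 9, 'v': 4}
del 'k' → {'i': 0, 'g': 3, 'b': 6, 'h': 9, 'v': 4}
cfg['h'] = cfg['v']+4 = 8 → {'i': 0, 'g': 3, 'b': 6, 'h': 8, 'v': 4}

{'i': 0, 'g': 3, 'b': 6, 'h': 8, 'v': 4}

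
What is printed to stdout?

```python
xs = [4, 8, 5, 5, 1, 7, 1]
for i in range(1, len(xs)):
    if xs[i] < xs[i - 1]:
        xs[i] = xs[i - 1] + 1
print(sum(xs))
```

i=1: 8>=4, unchanged → [4, 8, 5, 5, 1, 7, 1]
i=2: 5<8, xs[2] = 8+1 = 9 → [4, 8, 9, 5, 1, 7, 1]
i=3: 5<9, xs[3] = 9+1 = 10 → [4, 8, 9, 10, 1, 7, 1]
i=4: 1<10, xs[4] = 10+1 = 11 → [4, 8, 9, 10, 11, 7, 1]
i=5: 7<11, xs[5] = 11+1 = 12 → [4, 8, 9, 10, 11, 12, 1]
i=6: 1<12, xs[6] = 12+1 = 13 → [4, 8, 9, 10, 11, 12, 13]
sum = 67

67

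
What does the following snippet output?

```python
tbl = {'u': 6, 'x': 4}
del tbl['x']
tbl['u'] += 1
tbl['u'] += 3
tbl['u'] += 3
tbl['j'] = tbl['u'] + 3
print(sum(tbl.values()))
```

del 'x' → {'u': 6}
tbl['u'] = 6+1 = 7 → {'u': 7}
tbl['u'] = 7+3 = 10 → {'u': 10}
tbl['u'] = 10+3 = 13 → {'u': 13}
tbl['j'] = tbl['u']+3 = 16 → {'u': 13, 'j': 16}
sum of values = 29

29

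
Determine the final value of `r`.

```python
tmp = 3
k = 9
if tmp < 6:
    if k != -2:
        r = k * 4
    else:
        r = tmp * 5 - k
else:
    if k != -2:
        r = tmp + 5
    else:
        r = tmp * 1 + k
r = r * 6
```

tmp=3, k=9
tmp < 6 is True; k != -2 is True
→ r = k * 4 = 36
r = 36*6 = 216

216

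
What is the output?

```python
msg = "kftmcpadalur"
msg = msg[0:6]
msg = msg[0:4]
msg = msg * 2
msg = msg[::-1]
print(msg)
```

slice [0:6] → 'kftmcp'
slice [0:4] → 'kftm'
repeat ×2 → 'kftmkftm'
reverse → 'mtfkmtfk'

mtfkmtfk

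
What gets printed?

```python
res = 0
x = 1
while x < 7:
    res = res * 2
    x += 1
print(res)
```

x=1: res = 0*2 = 0
x=2: res = 0*2 = 0
x=3: res = 0*2 = 0
x=4: res = 0*2 = 0
x=5: res = 0*2 = 0
x=6: res = 0*2 = 0

0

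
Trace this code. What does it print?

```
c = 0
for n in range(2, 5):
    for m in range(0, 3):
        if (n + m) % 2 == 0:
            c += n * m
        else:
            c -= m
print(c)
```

11

n=2,m=0: even sum, c = 0+0 = 0
n=2,m=1: odd sum, c = 0-1 = -1
n=2,m=2: even sum, c = (-1)+4 = 3
n=3,m=0: odd sum, c = 3-0 = 3
n=3,m=1: even sum, c = 3+3 = 6
n=3,m=2: odd sum, c = 6-2 = 4
n=4,m=0: even sum, c = 4+0 = 4
n=4,m=1: odd sum, c = 4-1 = 3
n=4,m=2: even sum, c = 3+8 = 11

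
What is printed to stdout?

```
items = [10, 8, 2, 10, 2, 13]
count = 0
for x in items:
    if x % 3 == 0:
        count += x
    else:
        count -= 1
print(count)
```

x=10: not %3==0, count = 0-1 = -1
x=8: not %3==0, count = (-1)-1 = -2
x=2: not %3==0, count = (-2)-1 = -3
x=10: not %3==0, count = (-3)-1 = -4
x=2: not %3==0, count = (-4)-1 = -5
x=13: not %3==0, count = (-5)-1 = -6

-6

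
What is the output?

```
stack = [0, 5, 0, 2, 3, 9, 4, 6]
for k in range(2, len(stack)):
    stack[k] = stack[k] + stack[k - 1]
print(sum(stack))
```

k=2: stack[2] = 0+5 = 5 → [0, 5, 5, 2, 3, 9, 4, 6]
k=3: stack[3] = 2+5 = 7 → [0, 5, 5, 7, 3, 9, 4, 6]
k=4: stack[4] = 3+7 = 10 → [0, 5, 5, 7, 10, 9, 4, 6]
k=5: stack[5] = 9+10 = 19 → [0, 5, 5, 7, 10, 19, 4, 6]
k=6: stack[6] = 4+19 = 23 → [0, 5, 5, 7, 10, 19, 23, 6]
k=7: stack[7] = 6+23 = 29 → [0, 5, 5, 7, 10, 19, 23, 29]
sum = 98

98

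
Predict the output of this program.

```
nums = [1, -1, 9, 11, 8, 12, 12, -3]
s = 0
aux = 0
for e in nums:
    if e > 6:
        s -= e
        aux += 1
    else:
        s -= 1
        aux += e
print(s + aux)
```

e=1: not >6, s = 0-1 = -1; aux=1
e=-1: not >6, s = (-1)-1 = -2; aux=0
e=9: >6, s = (-2)-9 = -11; aux=1
e=11: >6, s = (-11)-11 = -22; aux=2
e=8: >6, s = (-22)-8 = -30; aux=3
e=12: >6, s = (-30)-12 = -42; aux=4
e=12: >6, s = (-42)-12 = -54; aux=5
e=-3: not >6, s = (-54)-1 = -55; aux=2
s+aux = (-55)+2 = -53

-53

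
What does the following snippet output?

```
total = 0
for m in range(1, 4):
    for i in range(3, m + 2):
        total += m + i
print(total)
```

18

m=2,i=3: total = 0+5 = 5
m=3,i=3: total = 5+6 = 11
m=3,i=4: total = 11+7 = 18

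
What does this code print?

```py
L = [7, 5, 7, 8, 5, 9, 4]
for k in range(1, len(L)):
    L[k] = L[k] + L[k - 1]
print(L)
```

[7, 12, 19, 27, 32, 41, 45]

k=1: L[1] = 5+7 = 12 → [7, 12, 7, 8, 5, 9, 4]
k=2: L[2] = 7+12 = 19 → [7, 12, 19, 8, 5, 9, 4]
k=3: L[3] = 8+19 = 27 → [7, 12, 19, 27, 5, 9, 4]
k=4: L[4] = 5+27 = 32 → [7, 12, 19, 27, 32, 9, 4]
k=5: L[5] = 9+32 = 41 → [7, 12, 19, 27, 32, 41, 4]
k=6: L[6] = 4+41 = 45 → [7, 12, 19, 27, 32, 41, 45]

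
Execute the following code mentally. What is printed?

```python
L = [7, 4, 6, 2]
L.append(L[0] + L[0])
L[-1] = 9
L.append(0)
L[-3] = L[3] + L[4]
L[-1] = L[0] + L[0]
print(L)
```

[7, 4, 6, 11, 9, 14]

append L[0]+L[0] = 7+7 = 14 → [7, 4, 6, 2, 14]
L[-1] = 9 → [7, 4, 6, 2, 9]
append 0 → [7, 4, 6, 2, 9, 0]
L[-3] = L[3]+L[4] = 2+9 = 11 → [7, 4, 6, 11, 9, 0]
L[-1] = L[0]+L[0] = 7+7 = 14 → [7, 4, 6, 11, 9, 14]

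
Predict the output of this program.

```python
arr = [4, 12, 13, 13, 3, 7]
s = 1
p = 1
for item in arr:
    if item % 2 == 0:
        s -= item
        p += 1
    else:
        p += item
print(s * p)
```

-585

item=4: even, s = 1-4 = -3; p=2
item=12: even, s = (-3)-12 = -15; p=3
item=13: not even; p=16
item=13: not even; p=29
item=3: not even; p=32
item=7: not even; p=39
s*p = (-15)*39 = -585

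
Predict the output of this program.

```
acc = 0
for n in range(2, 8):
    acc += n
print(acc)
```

27

n=2: acc = 0+2 = 2
n=3: acc = 2+3 = 5
n=4: acc = 5+4 = 9
n=5: acc = 9+5 = 14
n=6: acc = 14+6 = 20
n=7: acc = 20+7 = 27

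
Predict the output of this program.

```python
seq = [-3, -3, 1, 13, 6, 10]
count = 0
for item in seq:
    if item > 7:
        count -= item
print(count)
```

item=-3: not >7
item=-3: not >7
item=1: not >7
item=13: >7, count = 0-13 = -13
item=6: not >7
item=10: >7, count = (-13)-10 = -23

-23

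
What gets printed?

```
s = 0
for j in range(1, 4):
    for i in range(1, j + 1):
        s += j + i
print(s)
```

24

j=1,i=1: s = 0+2 = 2
j=2,i=1: s = 2+3 = 5
j=2,i=2: s = 5+4 = 9
j=3,i=1: s = 9+4 = 13
j=3,i=2: s = 13+5 = 18
j=3,i=3: s = 18+6 = 24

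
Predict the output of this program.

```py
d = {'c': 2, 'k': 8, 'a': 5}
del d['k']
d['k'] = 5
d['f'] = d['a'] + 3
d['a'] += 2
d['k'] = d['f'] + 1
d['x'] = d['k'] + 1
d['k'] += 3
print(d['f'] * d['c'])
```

del 'k' → {'c': 2, 'a': 5}
d['k'] = 5 → {'c': 2, 'a': 5, 'k': 5}
d['f'] = d['a']+3 = 8 → {'c': 2, 'a': 5, 'k': 5, 'f': 8}
d['a'] = 5+2 = 7 → {'c': 2, 'a': 7, 'k': 5, 'f': 8}
d['k'] = d['f']+1 = 9 → {'c': 2, 'a': 7, 'k': 9, 'f': 8}
d['x'] = d['k']+1 = 10 → {'c': 2, 'a': 7, 'k': 9, 'f': 8, 'x': 10}
d['k'] = 9+3 = 12 → {'c': 2, 'a': 7, 'k': 12, 'f': 8, 'x': 10}
d['f']*d['c'] = 8*2 = 16

16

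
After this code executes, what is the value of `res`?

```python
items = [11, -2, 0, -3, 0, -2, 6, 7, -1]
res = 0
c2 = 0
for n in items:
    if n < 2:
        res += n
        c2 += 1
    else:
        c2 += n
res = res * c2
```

n=11: not <2; c2=11
n=-2: <2, res = 0+(-2) = -2; c2=12
n=0: <2, res = (-2)+0 = -2; c2=13
n=-3: <2, res = (-2)+(-3) = -5; c2=14
n=0: <2, res = (-5)+0 = -5; c2=15
n=-2: <2, res = (-5)+(-2) = -7; c2=16
n=6: not <2; c2=22
n=7: not <2; c2=29
n=-1: <2, res = (-7)+(-1) = -8; c2=30
res*c2 = (-8)*30 = -240

-240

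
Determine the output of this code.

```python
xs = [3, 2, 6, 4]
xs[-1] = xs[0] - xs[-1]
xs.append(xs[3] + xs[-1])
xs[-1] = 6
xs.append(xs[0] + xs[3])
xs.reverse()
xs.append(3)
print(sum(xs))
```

21

xs[-1] = xs[0]-xs[-1] = 3-4 = -1 → [3, 2, 6, -1]
append xs[3]+xs[-1] = (-1)+(-1) = -2 → [3, 2, 6, -1, -2]
xs[-1] = 6 → [3, 2, 6, -1, 6]
append xs[0]+xs[3] = 3+(-1) = 2 → [3, 2, 6, -1, 6, 2]
reverse → [2, 6, -1, 6, 2, 3]
append 3 → [2, 6, -1, 6, 2, 3, 3]
sum = 21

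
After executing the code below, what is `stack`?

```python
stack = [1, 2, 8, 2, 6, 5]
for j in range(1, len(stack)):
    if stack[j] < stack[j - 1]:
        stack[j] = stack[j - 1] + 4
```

[1, 2, 8, 12, 16, 20]

j=1: 2>=1, unchanged → [1, 2, 8, 2, 6, 5]
j=2: 8>=2, unchanged → [1, 2, 8, 2, 6, 5]
j=3: 2<8, stack[3] = 8+4 = 12 → [1, 2, 8, 12, 6, 5]
j=4: 6<12, stack[4] = 12+4 = 16 → [1, 2, 8, 12, 16, 5]
j=5: 5<16, stack[5] = 16+4 = 20 → [1, 2, 8, 12, 16, 20]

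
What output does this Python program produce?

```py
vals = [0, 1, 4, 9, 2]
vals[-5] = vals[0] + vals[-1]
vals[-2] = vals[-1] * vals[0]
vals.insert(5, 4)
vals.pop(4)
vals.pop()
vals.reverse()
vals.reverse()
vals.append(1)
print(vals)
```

vals[-5] = vals[0]+vals[-1] = 0+2 = 2 → [2, 1, 4, 9, 2]
vals[-2] = vals[-1]*vals[0] = 2*2 = 4 → [2, 1, 4, 4, 2]
insert 4 at 5 → [2, 1, 4, 4, 2, 4]
pop(4) removes 2 → [2, 1, 4, 4, 4]
pop() removes 4 → [2, 1, 4, 4]
reverse → [4, 4, 1, 2]
reverse → [2, 1, 4, 4]
append 1 → [2, 1, 4, 4, 1]

[2, 1, 4, 4, 1]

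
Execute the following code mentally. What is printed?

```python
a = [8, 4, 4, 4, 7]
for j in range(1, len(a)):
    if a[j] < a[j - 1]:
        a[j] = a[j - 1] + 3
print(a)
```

j=1: 4<8, a[1] = 8+3 = 11 → [8, 11, 4, 4, 7]
j=2: 4<11, a[2] = 11+3 = 14 → [8, 11, 14, 4, 7]
j=3: 4<14, a[3] = 14+3 = 17 → [8, 11, 14, 17, 7]
j=4: 7<17, a[4] = 17+3 = 20 → [8, 11, 14, 17, 20]

[8, 11, 14, 17, 20]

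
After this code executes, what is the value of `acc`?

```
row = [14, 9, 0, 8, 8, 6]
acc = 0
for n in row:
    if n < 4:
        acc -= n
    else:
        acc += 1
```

n=14: not <4, acc = 0+1 = 1
n=9: not <4, acc = 1+1 = 2
n=0: <4, acc = 2-0 = 2
n=8: not <4, acc = 2+1 = 3
n=8: not <4, acc = 3+1 = 4
n=6: not <4, acc = 4+1 = 5

5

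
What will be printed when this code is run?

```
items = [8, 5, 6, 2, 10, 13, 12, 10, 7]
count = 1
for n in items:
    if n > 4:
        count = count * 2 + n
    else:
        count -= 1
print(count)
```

2099

n=8: >4, count = 1*2+8 = 10
n=5: >4, count = 10*2+5 = 25
n=6: >4, count = 25*2+6 = 56
n=2: not >4, count = 56-1 = 55
n=10: >4, count = 55*2+10 = 120
n=13: >4, count = 120*2+13 = 253
n=12: >4, count = 253*2+12 = 518
n=10: >4, count = 518*2+10 = 1046
n=7: >4, count = 1046*2+7 = 2099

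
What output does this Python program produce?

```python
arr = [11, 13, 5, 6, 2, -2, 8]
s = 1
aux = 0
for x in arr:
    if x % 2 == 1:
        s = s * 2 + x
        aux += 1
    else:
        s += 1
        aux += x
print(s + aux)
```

x=11: odd, s = 1*2+11 = 13; aux=1
x=13: odd, s = 13*2+13 = 39; aux=2
x=5: odd, s = 39*2+5 = 83; aux=3
x=6: not odd, s = 83+1 = 84; aux=9
x=2: not odd, s = 84+1 = 85; aux=11
x=-2: not odd, s = 85+1 = 86; aux=9
x=8: not odd, s = 86+1 = 87; aux=17
s+aux = 87+17 = 104

104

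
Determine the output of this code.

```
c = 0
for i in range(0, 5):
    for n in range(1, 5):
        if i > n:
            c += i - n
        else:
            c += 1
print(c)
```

24

i=0,n=1: not 0>1, c = 0+1 = 1
i=0,n=2: not 0>2, c = 1+1 = 2
i=0,n=3: not 0>3, c = 2+1 = 3
i=0,n=4: not 0>4, c = 3+1 = 4
i=1,n=1: not 1>1, c = 4+1 = 5
i=1,n=2: not 1>2, c = 5+1 = 6
i=1,n=3: not 1>3, c = 6+1 = 7
i=1,n=4: not 1>4, c = 7+1 = 8
i=2,n=1: 2>1, c = 8+1 = 9
i=2,n=2: not 2>2, c = 9+1 = 10
i=2,n=3: not 2>3, c = 10+1 = 11
i=2,n=4: not 2>4, c = 11+1 = 12
i=3,n=1: 3>1, c = 12+2 = 14
i=3,n=2: 3>2, c = 14+1 = 15
i=3,n=3: not 3>3, c = 15+1 = 16
i=3,n=4: not 3>4, c = 16+1 = 17
i=4,n=1: 4>1, c = 17+3 = 20
i=4,n=2: 4>2, c = 20+2 = 22
i=4,n=3: 4>3, c = 22+1 = 23
i=4,n=4: not 4>4, c = 23+1 = 24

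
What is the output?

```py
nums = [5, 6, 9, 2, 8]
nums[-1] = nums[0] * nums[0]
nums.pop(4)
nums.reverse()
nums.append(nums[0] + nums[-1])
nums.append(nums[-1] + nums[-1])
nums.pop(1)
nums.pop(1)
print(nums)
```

[2, 5, 7, 14]

nums[-1] = nums[0]*nums[0] = 5*5 = 25 → [5, 6, 9, 2, 25]
pop(4) removes 25 → [5, 6, 9, 2]
reverse → [2, 9, 6, 5]
append nums[0]+nums[-1] = 2+5 = 7 → [2, 9, 6, 5, 7]
append nums[-1]+nums[-1] = 7+7 = 14 → [2, 9, 6, 5, 7, 14]
pop(1) removes 9 → [2, 6, 5, 7, 14]
pop(1) removes 6 → [2, 5, 7, 14]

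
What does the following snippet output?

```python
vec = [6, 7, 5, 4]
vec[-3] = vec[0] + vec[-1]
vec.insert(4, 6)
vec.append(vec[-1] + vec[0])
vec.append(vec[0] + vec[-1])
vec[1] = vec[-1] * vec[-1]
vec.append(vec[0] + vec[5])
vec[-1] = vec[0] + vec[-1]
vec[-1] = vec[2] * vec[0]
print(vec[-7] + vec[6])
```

vec[-3] = vec[0]+vec[-1] = 6+4 = 10 → [6, 10, 5, 4]
insert 6 at 4 → [6, 10, 5, 4, 6]
append vec[-1]+vec[0] = 6+6 = 12 → [6, 10, 5, 4, 6, 12]
append vec[0]+vec[-1] = 6+12 = 18 → [6, 10, 5, 4, 6, 12, 18]
vec[1] = vec[-1]*vec[-1] = 18*18 = 324 → [6, 324, 5, 4, 6, 12, 18]
append vec[0]+vec[5] = 6+12 = 18 → [6, 324, 5, 4, 6, 12, 18, 18]
vec[-1] = vec[0]+vec[-1] = 6+18 = 24 → [6, 324, 5, 4, 6, 12, 18, 24]
vec[-1] = vec[2]*vec[0] = 5*6 = 30 → [6, 324, 5, 4, 6, 12, 18, 30]
vec[-7]+vec[6] = 324+18 = 342

342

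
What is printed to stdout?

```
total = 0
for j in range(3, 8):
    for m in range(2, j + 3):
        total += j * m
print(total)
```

j=3,m=2: total = 0+6 = 6
j=3,m=3: total = 6+9 = 15
j=3,m=4: total = 15+12 = 27
j=3,m=5: total = 27+15 = 42
j=4,m=2: total = 42+8 = 50
j=4,m=3: total = 50+12 = 62
j=4,m=4: total = 62+16 = 78
j=4,m=5: total = 78+20 = 98
j=4,m=6: total = 98+24 = 122
j=5,m=2: total = 122+10 = 132
j=5,m=3: total = 132+15 = 147
j=5,m=4: total = 147+20 = 167
j=5,m=5: total = 167+25 = 192
j=5,m=6: total = 192+30 = 222
j=5,m=7: total = 222+35 = 257
j=6,m=2: total = 257+12 = 269
j=6,m=3: total = 269+18 = 287
j=6,m=4: total = 287+24 = 311
j=6,m=5: total = 311+30 = 341
j=6,m=6: total = 341+36 = 377
j=6,m=7: total = 377+42 = 419
j=6,m=8: total = 419+48 = 467
j=7,m=2: total = 467+14 = 481
j=7,m=3: total = 481+21 = 502
j=7,m=4: total = 502+28 = 530
j=7,m=5: total = 530+35 = 565
j=7,m=6: total = 565+42 = 607
j=7,m=7: total = 607+49 = 656
j=7,m=8: total = 656+56 = 712
j=7,m=9: total = 712+63 = 775

775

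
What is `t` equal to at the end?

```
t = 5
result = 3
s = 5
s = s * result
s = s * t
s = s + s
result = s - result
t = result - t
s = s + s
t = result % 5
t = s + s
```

600

s = 5*3 = 15
s = 15*5 = 75
s = 75+75 = 150
result = 150-3 = 147
t = 147-5 = 142
s = 150+150 = 300
t = 147%5 = 2
t = 300+300 = 600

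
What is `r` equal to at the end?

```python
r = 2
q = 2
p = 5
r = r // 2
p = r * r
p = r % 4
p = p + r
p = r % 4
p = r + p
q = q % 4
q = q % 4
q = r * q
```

r = 2//2 = 1
p = 1*1 = 1
p = 1%4 = 1
p = 1+1 = 2
p = 1%4 = 1
p = 1+1 = 2
q = 2%4 = 2
q = 2%4 = 2
q = 1*2 = 2

1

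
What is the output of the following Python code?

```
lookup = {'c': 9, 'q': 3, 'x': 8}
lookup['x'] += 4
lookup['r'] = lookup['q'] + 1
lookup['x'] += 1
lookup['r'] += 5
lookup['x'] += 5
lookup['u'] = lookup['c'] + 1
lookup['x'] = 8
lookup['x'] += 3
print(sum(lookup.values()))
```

lookup['x'] = 8+4 = 12 → {'c': 9, 'q': 3, 'x': 12}
lookup['r'] = lookup['q']+1 = 4 → {'c': 9, 'q': 3, 'x': 12, 'r': 4}
lookup['x'] = 12+1 = 13 → {'c': 9, 'q': 3, 'x': 13, 'r': 4}
lookup['r'] = 4+5 = 9 → {'c': 9, 'q': 3, 'x': 13, 'r': 9}
lookup['x'] = 13+5 = 18 → {'c': 9, 'q': 3, 'x': 18, 'r': 9}
lookup['u'] = lookup['c']+1 = 10 → {'c': 9, 'q': 3, 'x': 18, 'r': 9, 'u': 10}
lookup['x'] = 8 → {'c': 9, 'q': 3, 'x': 8, 'r': 9, 'u': 10}
lookup['x'] = 8+3 = 11 → {'c': 9, 'q': 3, 'x': 11, 'r': 9, 'u': 10}
sum of values = 42

42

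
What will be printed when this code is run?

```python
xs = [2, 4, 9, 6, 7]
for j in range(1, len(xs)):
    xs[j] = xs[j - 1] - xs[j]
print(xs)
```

j=1: xs[1] = 2-4 = -2 → [2, -2, 9, 6, 7]
j=2: xs[2] = (-2)-9 = -11 → [2, -2, -11, 6, 7]
j=3: xs[3] = (-11)-6 = -17 → [2, -2, -11, -17, 7]
j=4: xs[4] = (-17)-7 = -24 → [2, -2, -11, -17, -24]

[2, -2, -11, -17, -24]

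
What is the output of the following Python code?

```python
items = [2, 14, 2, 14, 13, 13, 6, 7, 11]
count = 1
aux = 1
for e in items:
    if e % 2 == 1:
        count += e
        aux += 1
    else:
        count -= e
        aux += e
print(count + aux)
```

50

e=2: not odd, count = 1-2 = -1; aux=3
e=14: not odd, count = (-1)-14 = -15; aux=17
e=2: not odd, count = (-15)-2 = -17; aux=19
e=14: not odd, count = (-17)-14 = -31; aux=33
e=13: odd, count = (-31)+13 = -18; aux=34
e=13: odd, count = (-18)+13 = -5; aux=35
e=6: not odd, count = (-5)-6 = -11; aux=41
e=7: odd, count = (-11)+7 = -4; aux=42
e=11: odd, count = (-4)+11 = 7; aux=43
count+aux = 7+43 = 50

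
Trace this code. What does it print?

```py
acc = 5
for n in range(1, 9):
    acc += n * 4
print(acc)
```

n=1: acc = 5+1*4 = 9
n=2: acc = 9+2*4 = 17
n=3: acc = 17+3*4 = 29
n=4: acc = 29+4*4 = 45
n=5: acc = 45+5*4 = 65
n=6: acc = 65+6*4 = 89
n=7: acc = 89+7*4 = 117
n=8: acc = 117+8*4 = 149

149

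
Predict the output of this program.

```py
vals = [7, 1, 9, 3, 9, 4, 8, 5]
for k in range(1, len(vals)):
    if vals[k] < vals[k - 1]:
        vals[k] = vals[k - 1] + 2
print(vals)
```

[7, 9, 9, 11, 13, 15, 17, 19]

k=1: 1<7, vals[1] = 7+2 = 9 → [7, 9, 9, 3, 9, 4, 8, 5]
k=2: 9>=9, unchanged → [7, 9, 9, 3, 9, 4, 8, 5]
k=3: 3<9, vals[3] = 9+2 = 11 → [7, 9, 9, 11, 9, 4, 8, 5]
k=4: 9<11, vals[4] = 11+2 = 13 → [7, 9, 9, 11, 13, 4, 8, 5]
k=5: 4<13, vals[5] = 13+2 = 15 → [7, 9, 9, 11, 13, 15, 8, 5]
k=6: 8<15, vals[6] = 15+2 = 17 → [7, 9, 9, 11, 13, 15, 17, 5]
k=7: 5<17, vals[7] = 17+2 = 19 → [7, 9, 9, 11, 13, 15, 17, 19]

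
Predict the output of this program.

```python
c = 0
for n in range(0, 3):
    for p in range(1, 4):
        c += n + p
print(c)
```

27

n=0,p=1: c = 0+1 = 1
n=0,p=2: c = 1+2 = 3
n=0,p=3: c = 3+3 = 6
n=1,p=1: c = 6+2 = 8
n=1,p=2: c = 8+3 = 11
n=1,p=3: c = 11+4 = 15
n=2,p=1: c = 15+3 = 18
n=2,p=2: c = 18+4 = 22
n=2,p=3: c = 22+5 = 27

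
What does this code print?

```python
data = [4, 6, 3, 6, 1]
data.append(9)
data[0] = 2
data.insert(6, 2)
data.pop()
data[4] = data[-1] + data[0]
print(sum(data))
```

append 9 → [4, 6, 3, 6, 1, 9]
data[0] = 2 → [2, 6, 3, 6, 1, 9]
insert 2 at 6 → [2, 6, 3, 6, 1, 9, 2]
pop() removes 2 → [2, 6, 3, 6, 1, 9]
data[4] = data[-1]+data[0] = 9+2 = 11 → [2, 6, 3, 6, 11, 9]
sum = 37

37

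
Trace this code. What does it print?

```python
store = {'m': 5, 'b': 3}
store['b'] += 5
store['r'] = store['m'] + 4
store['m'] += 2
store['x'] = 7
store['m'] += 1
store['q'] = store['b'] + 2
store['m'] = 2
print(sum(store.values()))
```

store['b'] = 3+5 = 8 → {'m': 5, 'b': 8}
store['r'] = store['m']+4 = 9 → {'m': 5, 'b': 8, 'r': 9}
store['m'] = 5+2 = 7 → {'m': 7, 'b': 8, 'r': 9}
store['x'] = 7 → {'m': 7, 'b': 8, 'r': 9, 'x': 7}
store['m'] = 7+1 = 8 → {'m': 8, 'b': 8, 'r': 9, 'x': 7}
store['q'] = store['b']+2 = 10 → {'m': 8, 'b': 8, 'r': 9, 'x': 7, 'q': 10}
store['m'] = 2 → {'m': 2, 'b': 8, 'r': 9, 'x': 7, 'q': 10}
sum of values = 36

36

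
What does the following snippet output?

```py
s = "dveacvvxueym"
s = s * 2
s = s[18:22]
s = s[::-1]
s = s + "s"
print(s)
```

euxvs

repeat ×2 → 'dveacvvxueymdveacvvxueym'
slice [18:22] → 'vxue'
reverse → 'euxv'
+ 's' → 'euxvs'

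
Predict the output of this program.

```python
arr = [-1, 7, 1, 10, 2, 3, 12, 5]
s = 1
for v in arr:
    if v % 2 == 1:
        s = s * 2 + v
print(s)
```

v=-1: odd, s = 1*2+(-1) = 1
v=7: odd, s = 1*2+7 = 9
v=1: odd, s = 9*2+1 = 19
v=10: not odd
v=2: not odd
v=3: odd, s = 19*2+3 = 41
v=12: not odd
v=5: odd, s = 41*2+5 = 87

87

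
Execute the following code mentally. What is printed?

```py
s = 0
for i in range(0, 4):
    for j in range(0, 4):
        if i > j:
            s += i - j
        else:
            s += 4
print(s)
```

i=0,j=0: not 0>0, s = 0+4 = 4
i=0,j=1: not 0>1, s = 4+4 = 8
i=0,j=2: not 0>2, s = 8+4 = 12
i=0,j=3: not 0>3, s = 12+4 = 16
i=1,j=0: 1>0, s = 16+1 = 17
i=1,j=1: not 1>1, s = 17+4 = 21
i=1,j=2: not 1>2, s = 21+4 = 25
i=1,j=3: not 1>3, s = 25+4 = 29
i=2,j=0: 2>0, s = 29+2 = 31
i=2,j=1: 2>1, s = 31+1 = 32
i=2,j=2: not 2>2, s = 32+4 = 36
i=2,j=3: not 2>3, s = 36+4 = 40
i=3,j=0: 3>0, s = 40+3 = 43
i=3,j=1: 3>1, s = 43+2 = 45
i=3,j=2: 3>2, s = 45+1 = 46
i=3,j=3: not 3>3, s = 46+4 = 50

50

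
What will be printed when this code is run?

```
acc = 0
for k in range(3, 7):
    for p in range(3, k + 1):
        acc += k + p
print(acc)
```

k=3,p=3: acc = 0+6 = 6
k=4,p=3: acc = 6+7 = 13
k=4,p=4: acc = 13+8 = 21
k=5,p=3: acc = 21+8 = 29
k=5,p=4: acc = 29+9 = 38
k=5,p=5: acc = 38+10 = 48
k=6,p=3: acc = 48+9 = 57
k=6,p=4: acc = 57+10 = 67
k=6,p=5: acc = 67+11 = 78
k=6,p=6: acc = 78+12 = 90

90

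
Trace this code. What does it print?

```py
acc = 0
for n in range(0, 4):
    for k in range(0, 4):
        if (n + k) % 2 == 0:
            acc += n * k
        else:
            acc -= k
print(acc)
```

8

n=0,k=0: even sum, acc = 0+0 = 0
n=0,k=1: odd sum, acc = 0-1 = -1
n=0,k=2: even sum, acc = (-1)+0 = -1
n=0,k=3: odd sum, acc = (-1)-3 = -4
n=1,k=0: odd sum, acc = (-4)-0 = -4
n=1,k=1: even sum, acc = (-4)+1 = -3
n=1,k=2: odd sum, acc = (-3)-2 = -5
n=1,k=3: even sum, acc = (-5)+3 = -2
n=2,k=0: even sum, acc = (-2)+0 = -2
n=2,k=1: odd sum, acc = (-2)-1 = -3
n=2,k=2: even sum, acc = (-3)+4 = 1
n=2,k=3: odd sum, acc = 1-3 = -2
n=3,k=0: odd sum, acc = (-2)-0 = -2
n=3,k=1: even sum, acc = (-2)+3 = 1
n=3,k=2: odd sum, acc = 1-2 = -1
n=3,k=3: even sum, acc = (-1)+9 = 8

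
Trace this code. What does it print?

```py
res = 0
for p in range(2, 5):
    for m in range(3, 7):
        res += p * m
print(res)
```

162

p=2,m=3: res = 0+6 = 6
p=2,m=4: res = 6+8 = 14
p=2,m=5: res = 14+10 = 24
p=2,m=6: res = 24+12 = 36
p=3,m=3: res = 36+9 = 45
p=3,m=4: res = 45+12 = 57
p=3,m=5: res = 57+15 = 72
p=3,m=6: res = 72+18 = 90
p=4,m=3: res = 90+12 = 102
p=4,m=4: res = 102+16 = 118
p=4,m=5: res = 118+20 = 138
p=4,m=6: res = 138+24 = 162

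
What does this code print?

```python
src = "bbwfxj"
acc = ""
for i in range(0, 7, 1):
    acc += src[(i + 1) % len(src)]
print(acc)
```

bwfxjbb

i=0: add src[1]='b' → 'b'
i=1: add src[2]='w' → 'bw'
i=2: add src[3]='f' → 'bwf'
i=3: add src[4]='x' → 'bwfx'
i=4: add src[5]='j' → 'bwfxj'
i=5: add src[0]='b' → 'bwfxjb'
i=6: add src[1]='b' → 'bwfxjbb'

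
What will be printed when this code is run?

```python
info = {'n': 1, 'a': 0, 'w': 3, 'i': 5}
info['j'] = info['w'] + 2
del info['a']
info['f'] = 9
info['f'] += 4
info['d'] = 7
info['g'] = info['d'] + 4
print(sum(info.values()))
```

45

info['j'] = info['w']+2 = 5 → {'n': 1, 'a': 0, 'w': 3, 'i': 5, 'j': 5}
del 'a' → {'n': 1, 'w': 3, 'i': 5, 'j': 5}
info['f'] = 9 → {'n': 1, 'w': 3, 'i': 5, 'j': 5, 'f': 9}
info['f'] = 9+4 = 13 → {'n': 1, 'w': 3, 'i': 5, 'j': 5, 'f': 13}
info['d'] = 7 → {'n': 1, 'w': 3, 'i': 5, 'j': 5, 'f': 13, 'd': 7}
info['g'] = info['d']+4 = 11 → {'n': 1, 'w': 3, 'i': 5, 'j': 5, 'f': 13, 'd': 7, 'g': 11}
sum of values = 45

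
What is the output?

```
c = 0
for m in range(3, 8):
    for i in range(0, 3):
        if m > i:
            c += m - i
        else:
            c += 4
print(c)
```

m=3,i=0: 3>0, c = 0+3 = 3
m=3,i=1: 3>1, c = 3+2 = 5
m=3,i=2: 3>2, c = 5+1 = 6
m=4,i=0: 4>0, c = 6+4 = 10
m=4,i=1: 4>1, c = 10+3 = 13
m=4,i=2: 4>2, c = 13+2 = 15
m=5,i=0: 5>0, c = 15+5 = 20
m=5,i=1: 5>1, c = 20+4 = 24
m=5,i=2: 5>2, c = 24+3 = 27
m=6,i=0: 6>0, c = 27+6 = 33
m=6,i=1: 6>1, c = 33+5 = 38
m=6,i=2: 6>2, c = 38+4 = 42
m=7,i=0: 7>0, c = 42+7 = 49
m=7,i=1: 7>1, c = 49+6 = 55
m=7,i=2: 7>2, c = 55+5 = 60

60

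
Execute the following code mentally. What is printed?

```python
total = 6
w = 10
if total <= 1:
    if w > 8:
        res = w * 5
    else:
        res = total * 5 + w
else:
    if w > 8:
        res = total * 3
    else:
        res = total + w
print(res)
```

total=6, w=10
total <= 1 is False; w > 8 is True
→ res = total * 3 = 18

18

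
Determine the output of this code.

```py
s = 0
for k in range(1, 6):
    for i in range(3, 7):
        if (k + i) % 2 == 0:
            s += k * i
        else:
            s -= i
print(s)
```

86

k=1,i=3: even sum, s = 0+3 = 3
k=1,i=4: odd sum, s = 3-4 = -1
k=1,i=5: even sum, s = (-1)+5 = 4
k=1,i=6: odd sum, s = 4-6 = -2
k=2,i=3: odd sum, s = (-2)-3 = -5
k=2,i=4: even sum, s = (-5)+8 = 3
k=2,i=5: odd sum, s = 3-5 = -2
k=2,i=6: even sum, s = (-2)+12 = 10
k=3,i=3: even sum, s = 10+9 = 19
k=3,i=4: odd sum, s = 19-4 = 15
k=3,i=5: even sum, s = 15+15 = 30
k=3,i=6: odd sum, s = 30-6 = 24
k=4,i=3: odd sum, s = 24-3 = 21
k=4,i=4: even sum, s = 21+16 = 37
k=4,i=5: odd sum, s = 37-5 = 32
k=4,i=6: even sum, s = 32+24 = 56
k=5,i=3: even sum, s = 56+15 = 71
k=5,i=4: odd sum, s = 71-4 = 67
k=5,i=5: even sum, s = 67+25 = 92
k=5,i=6: odd sum, s = 92-6 = 86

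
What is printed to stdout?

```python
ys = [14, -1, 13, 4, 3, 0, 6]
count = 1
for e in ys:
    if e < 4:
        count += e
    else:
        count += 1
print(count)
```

7

e=14: not <4, count = 1+1 = 2
e=-1: <4, count = 2+(-1) = 1
e=13: not <4, count = 1+1 = 2
e=4: not <4, count = 2+1 = 3
e=3: <4, count = 3+3 = 6
e=0: <4, count = 6+0 = 6
e=6: not <4, count = 6+1 = 7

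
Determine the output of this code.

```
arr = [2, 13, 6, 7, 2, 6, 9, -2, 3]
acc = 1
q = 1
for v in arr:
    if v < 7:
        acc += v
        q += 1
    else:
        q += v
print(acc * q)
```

648

v=2: <7, acc = 1+2 = 3; q=2
v=13: not <7; q=15
v=6: <7, acc = 3+6 = 9; q=16
v=7: not <7; q=23
v=2: <7, acc = 9+2 = 11; q=24
v=6: <7, acc = 11+6 = 17; q=25
v=9: not <7; q=34
v=-2: <7, acc = 17+(-2) = 15; q=35
v=3: <7, acc = 15+3 = 18; q=36
acc*q = 18*36 = 648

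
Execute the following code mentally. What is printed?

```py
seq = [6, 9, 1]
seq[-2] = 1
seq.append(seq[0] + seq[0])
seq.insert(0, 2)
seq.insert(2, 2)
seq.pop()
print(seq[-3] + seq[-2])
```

seq[-2] = 1 → [6, 1, 1]
append seq[0]+seq[0] = 6+6 = 12 → [6, 1, 1, 12]
insert 2 at 0 → [2, 6, 1, 1, 12]
insert 2 at 2 → [2, 6, 2, 1, 1, 12]
pop() removes 12 → [2, 6, 2, 1, 1]
seq[-3]+seq[-2] = 2+1 = 3

3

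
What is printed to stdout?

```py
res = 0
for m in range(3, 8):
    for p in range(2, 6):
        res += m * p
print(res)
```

350

m=3,p=2: res = 0+6 = 6
m=3,p=3: res = 6+9 = 15
m=3,p=4: res = 15+12 = 27
m=3,p=5: res = 27+15 = 42
m=4,p=2: res = 42+8 = 50
m=4,p=3: res = 50+12 = 62
m=4,p=4: res = 62+16 = 78
m=4,p=5: res = 78+20 = 98
m=5,p=2: res = 98+10 = 108
m=5,p=3: res = 108+15 = 123
m=5,p=4: res = 123+20 = 143
m=5,p=5: res = 143+25 = 168
m=6,p=2: res = 168+12 = 180
m=6,p=3: res = 180+18 = 198
m=6,p=4: res = 198+24 = 222
m=6,p=5: res = 222+30 = 252
m=7,p=2: res = 252+14 = 266
m=7,p=3: res = 266+21 = 287
m=7,p=4: res = 287+28 = 315
m=7,p=5: res = 315+35 = 350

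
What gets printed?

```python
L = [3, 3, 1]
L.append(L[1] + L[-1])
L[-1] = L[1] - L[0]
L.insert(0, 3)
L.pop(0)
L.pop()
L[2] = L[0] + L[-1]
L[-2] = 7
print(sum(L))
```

14

append L[1]+L[-1] = 3+1 = 4 → [3, 3, 1, 4]
L[-1] = L[1]-L[0] = 3-3 = 0 → [3, 3, 1, 0]
insert 3 at 0 → [3, 3, 3, 1, 0]
pop(0) removes 3 → [3, 3, 1, 0]
pop() removes 0 → [3, 3, 1]
L[2] = L[0]+L[-1] = 3+1 = 4 → [3, 3, 4]
L[-2] = 7 → [3, 7, 4]
sum = 14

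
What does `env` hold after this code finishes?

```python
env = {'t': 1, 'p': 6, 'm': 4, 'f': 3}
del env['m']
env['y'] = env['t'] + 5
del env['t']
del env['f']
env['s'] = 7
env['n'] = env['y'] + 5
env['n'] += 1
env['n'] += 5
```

{'p': 6, 'y': 6, 's': 7, 'n': 17}

del 'm' → {'t': 1, 'p': 6, 'f': 3}
env['y'] = env['t']+5 = 6 → {'t': 1, 'p': 6, 'f': 3, 'y': 6}
del 't' → {'p': 6, 'f': 3, 'y': 6}
del 'f' → {'p': 6, 'y': 6}
env['s'] = 7 → {'p': 6, 'y': 6, 's': 7}
env['n'] = env['y']+5 = 11 → {'p': 6, 'y': 6, 's': 7, 'n': 11}
env['n'] = 11+1 = 12 → {'p': 6, 'y': 6, 's': 7, 'n': 12}
env['n'] = 12+5 = 17 → {'p': 6, 'y': 6, 's': 7, 'n': 17}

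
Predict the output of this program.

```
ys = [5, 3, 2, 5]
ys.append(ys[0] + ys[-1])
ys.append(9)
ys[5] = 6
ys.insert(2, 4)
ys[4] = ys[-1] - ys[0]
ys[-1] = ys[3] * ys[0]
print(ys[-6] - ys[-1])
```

append ys[0]+ys[-1] = 5+5 = 10 → [5, 3, 2, 5, 10]
append 9 → [5, 3, 2, 5, 10, 9]
ys[5] = 6 → [5, 3, 2, 5, 10, 6]
insert 4 at 2 → [5, 3, 4, 2, 5, 10, 6]
ys[4] = ys[-1]-ys[0] = 6-5 = 1 → [5, 3, 4, 2, 1, 10, 6]
ys[-1] = ys[3]*ys[0] = 2*5 = 10 → [5, 3, 4, 2, 1, 10, 10]
ys[-6]-ys[-1] = 3-10 = -7

-7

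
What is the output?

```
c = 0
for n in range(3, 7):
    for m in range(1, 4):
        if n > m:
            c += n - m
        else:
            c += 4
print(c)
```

n=3,m=1: 3>1, c = 0+2 = 2
n=3,m=2: 3>2, c = 2+1 = 3
n=3,m=3: not 3>3, c = 3+4 = 7
n=4,m=1: 4>1, c = 7+3 = 10
n=4,m=2: 4>2, c = 10+2 = 12
n=4,m=3: 4>3, c = 12+1 = 13
n=5,m=1: 5>1, c = 13+4 = 17
n=5,m=2: 5>2, c = 17+3 = 20
n=5,m=3: 5>3, c = 20+2 = 22
n=6,m=1: 6>1, c = 22+5 = 27
n=6,m=2: 6>2, c = 27+4 = 31
n=6,m=3: 6>3, c = 31+3 = 34

34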